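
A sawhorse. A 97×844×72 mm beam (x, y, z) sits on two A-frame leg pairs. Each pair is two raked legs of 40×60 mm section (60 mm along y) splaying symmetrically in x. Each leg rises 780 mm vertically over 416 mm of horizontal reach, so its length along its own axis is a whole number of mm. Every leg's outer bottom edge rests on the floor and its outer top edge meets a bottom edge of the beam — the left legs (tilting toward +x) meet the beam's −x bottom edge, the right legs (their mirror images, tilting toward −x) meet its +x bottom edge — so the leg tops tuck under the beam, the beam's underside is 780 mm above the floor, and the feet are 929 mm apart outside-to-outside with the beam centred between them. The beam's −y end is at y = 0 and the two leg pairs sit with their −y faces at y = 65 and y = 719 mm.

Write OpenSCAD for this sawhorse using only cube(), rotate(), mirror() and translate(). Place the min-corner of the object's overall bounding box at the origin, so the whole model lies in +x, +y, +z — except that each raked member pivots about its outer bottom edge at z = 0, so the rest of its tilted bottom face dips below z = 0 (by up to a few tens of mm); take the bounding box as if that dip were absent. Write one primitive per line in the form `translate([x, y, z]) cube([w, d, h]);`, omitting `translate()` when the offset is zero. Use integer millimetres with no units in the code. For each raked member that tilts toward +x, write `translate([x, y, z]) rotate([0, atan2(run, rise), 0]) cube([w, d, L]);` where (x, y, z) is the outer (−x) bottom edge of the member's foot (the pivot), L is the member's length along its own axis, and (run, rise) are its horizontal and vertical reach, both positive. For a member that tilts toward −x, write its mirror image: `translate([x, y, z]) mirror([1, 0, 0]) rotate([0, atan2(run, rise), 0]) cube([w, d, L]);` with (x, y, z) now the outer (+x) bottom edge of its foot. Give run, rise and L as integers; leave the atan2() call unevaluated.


translate([416, 0, 780]) cube([97, 844, 72]);
translate([0, 65, 0]) rotate([0, atan2(416, 780), 0]) cube([40, 60, 884]);
translate([929, 65, 0]) mirror([1, 0, 0]) rotate([0, atan2(416, 780), 0]) cube([40, 60, 884]);
translate([0, 719, 0]) rotate([0, atan2(416, 780), 0]) cube([40, 60, 884]);
translate([929, 719, 0]) mirror([1, 0, 0]) rotate([0, atan2(416, 780), 0]) cube([40, 60, 884]);


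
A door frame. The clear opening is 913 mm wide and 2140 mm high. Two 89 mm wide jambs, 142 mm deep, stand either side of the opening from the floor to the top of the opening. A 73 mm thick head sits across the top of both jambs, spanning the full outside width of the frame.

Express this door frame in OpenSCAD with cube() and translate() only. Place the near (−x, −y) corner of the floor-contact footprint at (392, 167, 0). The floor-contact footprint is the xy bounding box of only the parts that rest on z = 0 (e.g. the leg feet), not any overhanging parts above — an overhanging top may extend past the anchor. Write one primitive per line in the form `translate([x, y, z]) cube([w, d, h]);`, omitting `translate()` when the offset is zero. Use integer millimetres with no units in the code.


translate([392, 167, 0]) cube([89, 142, 2140]);
translate([1394, 167, 0]) cube([89, 142, 2140]);
translate([392, 167, 2140]) cube([1091, 142, 73]);


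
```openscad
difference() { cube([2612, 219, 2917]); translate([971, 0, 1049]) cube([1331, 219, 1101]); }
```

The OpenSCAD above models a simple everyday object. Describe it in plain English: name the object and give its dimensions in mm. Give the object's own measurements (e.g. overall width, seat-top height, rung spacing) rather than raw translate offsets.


A wall 2612 mm long (x), 219 mm thick (y), 2917 mm tall, with a rectangular window opening cut through it. The opening is 1331 mm wide and 1101 mm tall; its sill is at z = 1049 mm and its near (−x) edge is 971 mm from the wall's −x end. The opening passes through the full wall thickness.


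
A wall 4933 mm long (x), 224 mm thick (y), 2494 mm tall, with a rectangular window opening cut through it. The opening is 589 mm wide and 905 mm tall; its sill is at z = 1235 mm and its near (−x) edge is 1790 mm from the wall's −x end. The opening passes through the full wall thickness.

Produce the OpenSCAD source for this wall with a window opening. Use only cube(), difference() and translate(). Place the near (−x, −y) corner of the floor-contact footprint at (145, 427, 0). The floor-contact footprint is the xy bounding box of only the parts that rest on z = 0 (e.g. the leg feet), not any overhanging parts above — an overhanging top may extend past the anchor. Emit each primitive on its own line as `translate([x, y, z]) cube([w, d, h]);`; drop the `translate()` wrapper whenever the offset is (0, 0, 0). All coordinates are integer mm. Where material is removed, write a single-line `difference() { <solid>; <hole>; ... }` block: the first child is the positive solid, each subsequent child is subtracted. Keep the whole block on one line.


difference() { translate([145, 427, 0]) cube([4933, 224, 2494]); translate([1935, 427, 1235]) cube([589, 224, 905]); }


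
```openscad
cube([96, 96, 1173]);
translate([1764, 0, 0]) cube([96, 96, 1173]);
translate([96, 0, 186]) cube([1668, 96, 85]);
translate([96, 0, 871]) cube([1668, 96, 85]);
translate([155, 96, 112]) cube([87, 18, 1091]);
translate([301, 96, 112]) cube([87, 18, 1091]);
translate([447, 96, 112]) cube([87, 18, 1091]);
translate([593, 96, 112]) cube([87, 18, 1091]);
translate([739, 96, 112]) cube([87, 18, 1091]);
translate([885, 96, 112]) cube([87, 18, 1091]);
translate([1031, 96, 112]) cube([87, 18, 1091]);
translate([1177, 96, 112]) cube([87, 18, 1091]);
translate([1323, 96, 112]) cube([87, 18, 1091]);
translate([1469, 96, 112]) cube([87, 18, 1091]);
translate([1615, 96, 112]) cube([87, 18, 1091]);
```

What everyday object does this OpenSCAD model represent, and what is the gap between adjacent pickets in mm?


A fence section. The picket gap is 59 mm.

Two posts, two rails, 11 pickets — a fence section. Span 1668 mm holds 11 pickets of 87 mm with 12 equal gaps: ⌊(1668 − 11·87) / 12⌋ = 59 mm.


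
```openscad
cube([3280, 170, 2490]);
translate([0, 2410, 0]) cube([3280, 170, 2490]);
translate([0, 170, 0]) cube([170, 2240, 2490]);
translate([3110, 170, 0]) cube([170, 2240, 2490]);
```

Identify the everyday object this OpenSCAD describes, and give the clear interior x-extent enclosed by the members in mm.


A house (or room) frame. The interior width is 2940 mm.

Four 2490 mm walls enclosing a rectangle with no floor or roof — a room or house frame. Outside width is 3280 mm and wall thickness is 170 mm, so the interior width is 3280 − 2 × 170 = 2940 mm.


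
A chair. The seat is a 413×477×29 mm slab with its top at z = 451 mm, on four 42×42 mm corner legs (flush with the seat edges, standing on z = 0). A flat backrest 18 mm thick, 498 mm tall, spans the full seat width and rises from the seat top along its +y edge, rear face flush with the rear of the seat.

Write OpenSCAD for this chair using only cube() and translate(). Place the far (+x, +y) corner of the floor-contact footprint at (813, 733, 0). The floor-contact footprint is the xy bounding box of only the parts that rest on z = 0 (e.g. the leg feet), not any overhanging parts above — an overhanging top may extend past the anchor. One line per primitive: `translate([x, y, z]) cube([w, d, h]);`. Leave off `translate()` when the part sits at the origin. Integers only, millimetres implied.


translate([400, 256, 422]) cube([413, 477, 29]);
translate([400, 256, 0]) cube([42, 42, 422]);
translate([771, 256, 0]) cube([42, 42, 422]);
translate([400, 691, 0]) cube([42, 42, 422]);
translate([771, 691, 0]) cube([42, 42, 422]);
translate([400, 715, 451]) cube([413, 18, 498]);


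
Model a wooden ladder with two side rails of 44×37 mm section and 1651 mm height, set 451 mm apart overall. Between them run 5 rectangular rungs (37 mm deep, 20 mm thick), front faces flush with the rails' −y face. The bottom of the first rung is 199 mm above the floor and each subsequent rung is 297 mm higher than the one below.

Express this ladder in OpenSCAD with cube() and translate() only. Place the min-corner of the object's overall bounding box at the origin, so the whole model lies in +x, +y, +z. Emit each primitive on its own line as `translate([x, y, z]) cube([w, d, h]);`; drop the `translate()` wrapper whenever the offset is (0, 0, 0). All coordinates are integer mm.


// rung span = 451 - 2*44 = 363
// rung[k] z = 199 + k*297
cube([44, 37, 1651]);
translate([407, 0, 0]) cube([44, 37, 1651]);
translate([44, 0, 199]) cube([363, 37, 20]);
translate([44, 0, 496]) cube([363, 37, 20]);
translate([44, 0, 793]) cube([363, 37, 20]);
translate([44, 0, 1090]) cube([363, 37, 20]);
translate([44, 0, 1387]) cube([363, 37, 20]);


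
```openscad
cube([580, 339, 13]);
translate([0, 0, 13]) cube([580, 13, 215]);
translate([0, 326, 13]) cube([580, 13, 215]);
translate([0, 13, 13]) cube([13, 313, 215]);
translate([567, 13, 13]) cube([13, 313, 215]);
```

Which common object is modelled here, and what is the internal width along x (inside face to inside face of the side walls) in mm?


An open box. The internal width is 554 mm.

A 580×339 base slab with four walls standing on it — an open box. The base is 580 mm wide and the walls are 13 mm thick, so the internal width is 580 − 2 × 13 = 554 mm.


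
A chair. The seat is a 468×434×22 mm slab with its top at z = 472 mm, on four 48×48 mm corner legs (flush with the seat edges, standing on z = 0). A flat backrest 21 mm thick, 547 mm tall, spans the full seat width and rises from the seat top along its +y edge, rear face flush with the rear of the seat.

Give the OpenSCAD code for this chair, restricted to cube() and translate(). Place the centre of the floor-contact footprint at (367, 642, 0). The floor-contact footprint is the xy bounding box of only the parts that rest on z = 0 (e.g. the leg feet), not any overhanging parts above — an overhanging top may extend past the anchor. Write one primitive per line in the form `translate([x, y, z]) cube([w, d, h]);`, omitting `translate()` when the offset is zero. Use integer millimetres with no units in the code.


// leg_h = 472 - 22 = 450
translate([133, 425, 450]) cube([468, 434, 22]);
translate([133, 425, 0]) cube([48, 48, 450]);
translate([553, 425, 0]) cube([48, 48, 450]);
translate([133, 811, 0]) cube([48, 48, 450]);
translate([553, 811, 0]) cube([48, 48, 450]);
translate([133, 838, 472]) cube([468, 21, 547]);


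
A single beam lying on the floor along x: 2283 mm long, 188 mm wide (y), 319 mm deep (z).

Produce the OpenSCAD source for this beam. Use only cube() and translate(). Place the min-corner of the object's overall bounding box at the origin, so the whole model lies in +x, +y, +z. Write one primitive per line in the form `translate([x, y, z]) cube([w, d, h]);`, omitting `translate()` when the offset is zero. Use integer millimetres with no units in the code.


cube([2283, 188, 319]);


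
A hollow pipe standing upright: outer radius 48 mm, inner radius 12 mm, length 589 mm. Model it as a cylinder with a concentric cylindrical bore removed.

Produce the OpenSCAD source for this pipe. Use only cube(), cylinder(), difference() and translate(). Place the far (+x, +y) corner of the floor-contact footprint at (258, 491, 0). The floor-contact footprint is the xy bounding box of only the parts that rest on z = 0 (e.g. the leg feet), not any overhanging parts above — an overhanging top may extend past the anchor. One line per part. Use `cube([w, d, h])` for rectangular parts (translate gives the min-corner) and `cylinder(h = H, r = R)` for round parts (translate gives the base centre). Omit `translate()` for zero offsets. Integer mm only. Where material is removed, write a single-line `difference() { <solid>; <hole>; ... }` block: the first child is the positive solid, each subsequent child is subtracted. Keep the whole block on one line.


difference() { translate([210, 443, 0]) cylinder(h = 589, r = 48); translate([210, 443, 0]) cylinder(h = 589, r = 12); }


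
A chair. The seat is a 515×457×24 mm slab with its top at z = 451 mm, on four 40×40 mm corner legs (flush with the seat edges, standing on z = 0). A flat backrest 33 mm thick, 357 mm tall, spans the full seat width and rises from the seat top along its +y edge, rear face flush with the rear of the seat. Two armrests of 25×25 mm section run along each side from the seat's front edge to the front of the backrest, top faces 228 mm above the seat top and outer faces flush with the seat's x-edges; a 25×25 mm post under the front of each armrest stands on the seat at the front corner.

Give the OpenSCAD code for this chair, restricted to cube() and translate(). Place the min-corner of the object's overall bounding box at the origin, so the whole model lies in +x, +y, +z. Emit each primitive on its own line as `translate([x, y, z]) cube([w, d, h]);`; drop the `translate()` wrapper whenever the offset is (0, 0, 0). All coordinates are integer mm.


translate([0, 0, 427]) cube([515, 457, 24]);
cube([40, 40, 427]);
translate([475, 0, 0]) cube([40, 40, 427]);
translate([0, 417, 0]) cube([40, 40, 427]);
translate([475, 417, 0]) cube([40, 40, 427]);
translate([0, 424, 451]) cube([515, 33, 357]);
translate([0, 0, 654]) cube([25, 424, 25]);
translate([490, 0, 654]) cube([25, 424, 25]);
translate([0, 0, 451]) cube([25, 25, 203]);
translate([490, 0, 451]) cube([25, 25, 203]);


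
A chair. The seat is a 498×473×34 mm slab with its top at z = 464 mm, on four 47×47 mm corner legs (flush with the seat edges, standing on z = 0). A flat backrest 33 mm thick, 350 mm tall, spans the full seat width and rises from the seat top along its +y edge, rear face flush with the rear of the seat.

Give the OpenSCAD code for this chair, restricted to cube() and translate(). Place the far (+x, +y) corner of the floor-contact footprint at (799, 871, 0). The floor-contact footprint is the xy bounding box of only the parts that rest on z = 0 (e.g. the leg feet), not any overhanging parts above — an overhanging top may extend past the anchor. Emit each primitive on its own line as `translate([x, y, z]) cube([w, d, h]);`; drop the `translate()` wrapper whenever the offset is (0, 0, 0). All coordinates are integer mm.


translate([301, 398, 430]) cube([498, 473, 34]);
translate([301, 398, 0]) cube([47, 47, 430]);
translate([752, 398, 0]) cube([47, 47, 430]);
translate([301, 824, 0]) cube([47, 47, 430]);
translate([752, 824, 0]) cube([47, 47, 430]);
translate([301, 838, 464]) cube([498, 33, 350]);


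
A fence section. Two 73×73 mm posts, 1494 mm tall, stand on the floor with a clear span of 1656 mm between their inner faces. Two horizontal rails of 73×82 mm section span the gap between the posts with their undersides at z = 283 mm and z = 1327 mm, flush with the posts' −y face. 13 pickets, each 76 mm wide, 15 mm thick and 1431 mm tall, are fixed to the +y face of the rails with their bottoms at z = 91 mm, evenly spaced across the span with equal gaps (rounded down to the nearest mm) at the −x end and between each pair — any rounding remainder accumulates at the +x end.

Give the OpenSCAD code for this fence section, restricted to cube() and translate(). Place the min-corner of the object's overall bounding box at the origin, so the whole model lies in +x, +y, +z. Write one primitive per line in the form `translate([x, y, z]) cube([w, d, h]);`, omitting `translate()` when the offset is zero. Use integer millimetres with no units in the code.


cube([73, 73, 1494]);
translate([1729, 0, 0]) cube([73, 73, 1494]);
translate([73, 0, 283]) cube([1656, 73, 82]);
translate([73, 0, 1327]) cube([1656, 73, 82]);
translate([120, 73, 91]) cube([76, 15, 1431]);
translate([243, 73, 91]) cube([76, 15, 1431]);
translate([366, 73, 91]) cube([76, 15, 1431]);
translate([489, 73, 91]) cube([76, 15, 1431]);
translate([612, 73, 91]) cube([76, 15, 1431]);
translate([735, 73, 91]) cube([76, 15, 1431]);
translate([858, 73, 91]) cube([76, 15, 1431]);
translate([981, 73, 91]) cube([76, 15, 1431]);
translate([1104, 73, 91]) cube([76, 15, 1431]);
translate([1227, 73, 91]) cube([76, 15, 1431]);
translate([1350, 73, 91]) cube([76, 15, 1431]);
translate([1473, 73, 91]) cube([76, 15, 1431]);
translate([1596, 73, 91]) cube([76, 15, 1431]);


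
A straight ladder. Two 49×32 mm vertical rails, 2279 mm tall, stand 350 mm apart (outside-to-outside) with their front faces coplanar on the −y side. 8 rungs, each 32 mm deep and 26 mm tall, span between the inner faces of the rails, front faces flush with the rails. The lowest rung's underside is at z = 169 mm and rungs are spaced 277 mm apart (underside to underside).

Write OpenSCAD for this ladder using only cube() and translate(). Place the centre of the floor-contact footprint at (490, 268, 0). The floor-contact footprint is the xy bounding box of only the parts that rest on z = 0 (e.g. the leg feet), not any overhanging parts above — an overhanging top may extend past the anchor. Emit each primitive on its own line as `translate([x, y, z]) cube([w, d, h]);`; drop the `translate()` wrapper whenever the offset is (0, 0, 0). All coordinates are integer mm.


translate([315, 252, 0]) cube([49, 32, 2279]);
translate([616, 252, 0]) cube([49, 32, 2279]);
translate([364, 252, 169]) cube([252, 32, 26]);
translate([364, 252, 446]) cube([252, 32, 26]);
translate([364, 252, 723]) cube([252, 32, 26]);
translate([364, 252, 1000]) cube([252, 32, 26]);
translate([364, 252, 1277]) cube([252, 32, 26]);
translate([364, 252, 1554]) cube([252, 32, 26]);
translate([364, 252, 1831]) cube([252, 32, 26]);
translate([364, 252, 2108]) cube([252, 32, 26]);


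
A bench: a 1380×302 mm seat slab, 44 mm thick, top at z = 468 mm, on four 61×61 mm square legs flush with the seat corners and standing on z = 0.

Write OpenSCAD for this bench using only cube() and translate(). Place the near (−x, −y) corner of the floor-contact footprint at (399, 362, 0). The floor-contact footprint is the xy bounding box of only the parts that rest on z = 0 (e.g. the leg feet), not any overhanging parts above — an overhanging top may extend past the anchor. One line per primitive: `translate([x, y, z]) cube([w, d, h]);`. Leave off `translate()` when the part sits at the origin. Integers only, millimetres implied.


translate([399, 362, 424]) cube([1380, 302, 44]);
translate([399, 362, 0]) cube([61, 61, 424]);
translate([399, 603, 0]) cube([61, 61, 424]);
translate([1718, 362, 0]) cube([61, 61, 424]);
translate([1718, 603, 0]) cube([61, 61, 424]);


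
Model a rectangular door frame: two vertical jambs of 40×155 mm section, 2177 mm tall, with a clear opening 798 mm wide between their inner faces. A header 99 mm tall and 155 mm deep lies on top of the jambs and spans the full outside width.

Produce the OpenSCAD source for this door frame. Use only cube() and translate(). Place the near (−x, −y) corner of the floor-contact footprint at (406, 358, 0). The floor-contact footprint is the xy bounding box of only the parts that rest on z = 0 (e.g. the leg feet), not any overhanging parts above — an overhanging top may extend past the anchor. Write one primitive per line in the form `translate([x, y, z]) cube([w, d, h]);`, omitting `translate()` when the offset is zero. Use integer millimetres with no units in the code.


translate([406, 358, 0]) cube([40, 155, 2177]);
translate([1244, 358, 0]) cube([40, 155, 2177]);
translate([406, 358, 2177]) cube([878, 155, 99]);


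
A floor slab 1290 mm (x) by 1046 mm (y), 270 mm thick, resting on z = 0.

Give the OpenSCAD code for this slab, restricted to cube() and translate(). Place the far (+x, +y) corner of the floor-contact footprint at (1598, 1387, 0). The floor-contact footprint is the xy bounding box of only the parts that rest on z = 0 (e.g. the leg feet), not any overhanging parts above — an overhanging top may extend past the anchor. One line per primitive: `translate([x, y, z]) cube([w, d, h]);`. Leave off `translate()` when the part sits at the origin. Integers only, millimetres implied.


translate([308, 341, 0]) cube([1290, 1046, 270]);


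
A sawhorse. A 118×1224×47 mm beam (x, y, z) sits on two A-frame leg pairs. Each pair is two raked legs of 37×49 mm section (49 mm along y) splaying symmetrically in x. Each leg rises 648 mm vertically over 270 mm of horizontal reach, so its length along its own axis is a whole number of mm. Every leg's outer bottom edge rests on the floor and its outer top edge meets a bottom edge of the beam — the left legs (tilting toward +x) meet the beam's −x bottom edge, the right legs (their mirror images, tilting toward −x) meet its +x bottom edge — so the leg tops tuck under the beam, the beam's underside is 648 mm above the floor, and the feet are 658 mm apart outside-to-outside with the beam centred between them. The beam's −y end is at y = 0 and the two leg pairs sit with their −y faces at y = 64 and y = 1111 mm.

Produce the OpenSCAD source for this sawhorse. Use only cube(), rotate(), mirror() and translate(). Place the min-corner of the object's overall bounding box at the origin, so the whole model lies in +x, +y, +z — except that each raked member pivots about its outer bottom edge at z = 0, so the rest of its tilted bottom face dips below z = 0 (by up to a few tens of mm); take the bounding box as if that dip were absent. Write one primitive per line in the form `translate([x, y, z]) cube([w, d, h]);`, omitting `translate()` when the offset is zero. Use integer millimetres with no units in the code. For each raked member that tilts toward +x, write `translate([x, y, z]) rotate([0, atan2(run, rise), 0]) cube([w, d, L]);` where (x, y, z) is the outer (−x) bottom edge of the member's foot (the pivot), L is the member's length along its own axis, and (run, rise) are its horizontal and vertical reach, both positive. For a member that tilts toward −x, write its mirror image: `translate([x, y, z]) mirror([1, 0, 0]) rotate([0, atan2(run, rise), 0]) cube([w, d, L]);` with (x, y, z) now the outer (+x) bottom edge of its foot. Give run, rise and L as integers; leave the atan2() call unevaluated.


translate([270, 0, 648]) cube([118, 1224, 47]);
translate([0, 64, 0]) rotate([0, atan2(270, 648), 0]) cube([37, 49, 702]);
translate([658, 64, 0]) mirror([1, 0, 0]) rotate([0, atan2(270, 648), 0]) cube([37, 49, 702]);
translate([0, 1111, 0]) rotate([0, atan2(270, 648), 0]) cube([37, 49, 702]);
translate([658, 1111, 0]) mirror([1, 0, 0]) rotate([0, atan2(270, 648), 0]) cube([37, 49, 702]);


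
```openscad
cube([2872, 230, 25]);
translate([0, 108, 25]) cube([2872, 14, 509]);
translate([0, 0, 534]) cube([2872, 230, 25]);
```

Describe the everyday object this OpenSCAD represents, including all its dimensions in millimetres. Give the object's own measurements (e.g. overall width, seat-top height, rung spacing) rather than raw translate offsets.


An I-beam lying along x, 2872 mm long. Overall section height 559 mm. Two flanges 230 mm wide (y) and 25 mm thick, one on the floor and one at the top; a web 14 mm thick runs between them, centred on the flange width.


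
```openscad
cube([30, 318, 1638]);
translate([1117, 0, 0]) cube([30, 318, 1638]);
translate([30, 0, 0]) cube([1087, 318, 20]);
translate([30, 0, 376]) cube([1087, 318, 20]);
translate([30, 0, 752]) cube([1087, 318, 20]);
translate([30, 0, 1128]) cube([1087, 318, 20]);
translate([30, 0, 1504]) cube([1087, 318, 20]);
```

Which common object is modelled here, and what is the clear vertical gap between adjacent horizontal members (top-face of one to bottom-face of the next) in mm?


A bookshelf. The clear shelf gap is 356 mm.

Two tall side panels with 5 horizontal boards between them — a bookshelf. The first two shelf undersides are at z = 0 and z = 376; with shelf thickness 20, the clear gap is 376 − 0 − 20 = 356 mm.


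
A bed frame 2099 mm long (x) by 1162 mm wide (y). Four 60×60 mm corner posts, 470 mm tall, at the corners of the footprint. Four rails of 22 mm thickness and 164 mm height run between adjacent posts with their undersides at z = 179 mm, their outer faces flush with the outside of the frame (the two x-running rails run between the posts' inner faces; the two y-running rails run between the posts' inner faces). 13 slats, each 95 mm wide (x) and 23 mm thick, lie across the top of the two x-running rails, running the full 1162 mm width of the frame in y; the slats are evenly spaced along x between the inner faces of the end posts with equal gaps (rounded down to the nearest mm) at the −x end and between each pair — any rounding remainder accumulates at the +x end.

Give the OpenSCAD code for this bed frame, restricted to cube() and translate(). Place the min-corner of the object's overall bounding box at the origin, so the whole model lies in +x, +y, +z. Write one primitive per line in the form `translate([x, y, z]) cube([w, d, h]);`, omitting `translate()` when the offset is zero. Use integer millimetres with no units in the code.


cube([60, 60, 470]);
translate([0, 1102, 0]) cube([60, 60, 470]);
translate([2039, 0, 0]) cube([60, 60, 470]);
translate([2039, 1102, 0]) cube([60, 60, 470]);
translate([60, 0, 179]) cube([1979, 22, 164]);
translate([60, 1140, 179]) cube([1979, 22, 164]);
translate([0, 60, 179]) cube([22, 1042, 164]);
translate([2077, 60, 179]) cube([22, 1042, 164]);
translate([113, 0, 343]) cube([95, 1162, 23]);
translate([261, 0, 343]) cube([95, 1162, 23]);
translate([409, 0, 343]) cube([95, 1162, 23]);
translate([557, 0, 343]) cube([95, 1162, 23]);
translate([705, 0, 343]) cube([95, 1162, 23]);
translate([853, 0, 343]) cube([95, 1162, 23]);
translate([1001, 0, 343]) cube([95, 1162, 23]);
translate([1149, 0, 343]) cube([95, 1162, 23]);
translate([1297, 0, 343]) cube([95, 1162, 23]);
translate([1445, 0, 343]) cube([95, 1162, 23]);
translate([1593, 0, 343]) cube([95, 1162, 23]);
translate([1741, 0, 343]) cube([95, 1162, 23]);
translate([1889, 0, 343]) cube([95, 1162, 23]);


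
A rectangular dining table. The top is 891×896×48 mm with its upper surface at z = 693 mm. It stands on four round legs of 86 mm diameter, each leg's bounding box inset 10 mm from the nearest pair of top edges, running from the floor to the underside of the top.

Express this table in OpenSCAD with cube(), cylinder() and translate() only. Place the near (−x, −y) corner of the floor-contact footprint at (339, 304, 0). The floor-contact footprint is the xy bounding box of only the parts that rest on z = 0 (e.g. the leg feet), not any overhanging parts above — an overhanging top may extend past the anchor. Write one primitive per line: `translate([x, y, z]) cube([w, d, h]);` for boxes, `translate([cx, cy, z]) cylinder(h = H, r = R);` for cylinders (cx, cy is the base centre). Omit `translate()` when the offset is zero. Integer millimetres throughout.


translate([329, 294, 645]) cube([891, 896, 48]);
translate([382, 347, 0]) cylinder(h = 645, r = 43);
translate([1167, 347, 0]) cylinder(h = 645, r = 43);
translate([382, 1137, 0]) cylinder(h = 645, r = 43);
translate([1167, 1137, 0]) cylinder(h = 645, r = 43);


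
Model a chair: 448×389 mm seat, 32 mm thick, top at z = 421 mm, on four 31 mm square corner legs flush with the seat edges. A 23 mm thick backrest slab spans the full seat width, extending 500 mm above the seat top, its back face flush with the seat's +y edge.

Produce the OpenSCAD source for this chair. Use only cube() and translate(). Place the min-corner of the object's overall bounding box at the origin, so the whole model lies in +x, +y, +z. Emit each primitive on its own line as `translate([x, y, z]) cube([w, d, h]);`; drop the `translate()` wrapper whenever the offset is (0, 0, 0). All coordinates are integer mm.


translate([0, 0, 389]) cube([448, 389, 32]);
cube([31, 31, 389]);
translate([417, 0, 0]) cube([31, 31, 389]);
translate([0, 358, 0]) cube([31, 31, 389]);
translate([417, 358, 0]) cube([31, 31, 389]);
translate([0, 366, 421]) cube([448, 23, 500]);


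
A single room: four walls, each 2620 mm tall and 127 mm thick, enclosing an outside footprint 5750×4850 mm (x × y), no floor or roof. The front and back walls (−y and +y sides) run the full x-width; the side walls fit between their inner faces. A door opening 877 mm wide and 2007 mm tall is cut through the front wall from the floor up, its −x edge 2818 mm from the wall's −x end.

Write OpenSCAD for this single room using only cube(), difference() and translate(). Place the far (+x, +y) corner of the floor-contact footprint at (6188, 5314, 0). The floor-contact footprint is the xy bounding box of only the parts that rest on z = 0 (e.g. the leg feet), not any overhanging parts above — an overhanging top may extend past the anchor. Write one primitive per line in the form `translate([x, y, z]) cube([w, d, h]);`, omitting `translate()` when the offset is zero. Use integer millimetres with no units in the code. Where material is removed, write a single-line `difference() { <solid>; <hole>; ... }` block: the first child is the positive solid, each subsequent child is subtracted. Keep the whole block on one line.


difference() { translate([438, 464, 0]) cube([5750, 127, 2620]); translate([3256, 464, 0]) cube([877, 127, 2007]); }
translate([438, 5187, 0]) cube([5750, 127, 2620]);
translate([438, 591, 0]) cube([127, 4596, 2620]);
translate([6061, 591, 0]) cube([127, 4596, 2620]);


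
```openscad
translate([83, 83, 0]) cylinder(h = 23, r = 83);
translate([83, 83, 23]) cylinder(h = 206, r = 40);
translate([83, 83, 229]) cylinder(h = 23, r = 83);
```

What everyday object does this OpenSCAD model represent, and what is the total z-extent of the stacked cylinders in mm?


A spool. The overall height is 252 mm.

Three coaxial cylinders, large–small–large — a spool. Two 23 mm flanges and a 206 mm core give 23 + 206 + 23 = 252 mm.


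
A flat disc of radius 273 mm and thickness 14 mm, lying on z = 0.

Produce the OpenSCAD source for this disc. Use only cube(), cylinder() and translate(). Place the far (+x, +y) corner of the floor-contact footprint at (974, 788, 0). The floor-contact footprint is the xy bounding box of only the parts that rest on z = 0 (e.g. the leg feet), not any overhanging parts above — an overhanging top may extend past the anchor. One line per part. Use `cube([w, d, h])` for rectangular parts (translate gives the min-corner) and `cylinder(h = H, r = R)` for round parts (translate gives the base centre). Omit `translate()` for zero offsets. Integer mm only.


translate([701, 515, 0]) cylinder(h = 14, r = 273);


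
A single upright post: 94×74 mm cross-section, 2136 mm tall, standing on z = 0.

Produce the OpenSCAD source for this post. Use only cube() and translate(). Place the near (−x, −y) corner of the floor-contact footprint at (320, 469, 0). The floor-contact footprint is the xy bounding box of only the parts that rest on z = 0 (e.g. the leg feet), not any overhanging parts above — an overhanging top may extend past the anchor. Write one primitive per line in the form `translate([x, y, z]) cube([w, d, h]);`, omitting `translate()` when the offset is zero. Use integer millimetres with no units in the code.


translate([320, 469, 0]) cube([94, 74, 2136]);


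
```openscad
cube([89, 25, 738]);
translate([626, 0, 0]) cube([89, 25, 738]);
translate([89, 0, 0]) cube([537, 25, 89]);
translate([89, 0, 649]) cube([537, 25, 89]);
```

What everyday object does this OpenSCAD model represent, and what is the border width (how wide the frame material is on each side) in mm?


A picture frame. The border width is 89 mm.

Four thin pieces enclosing a rectangular opening — a picture frame. The two full-height stiles are 738 mm tall; the top rail sits at z = 649 and is 89 mm tall, so the border above the opening is 738 − 649 = 89 mm, matching the stile x-width.


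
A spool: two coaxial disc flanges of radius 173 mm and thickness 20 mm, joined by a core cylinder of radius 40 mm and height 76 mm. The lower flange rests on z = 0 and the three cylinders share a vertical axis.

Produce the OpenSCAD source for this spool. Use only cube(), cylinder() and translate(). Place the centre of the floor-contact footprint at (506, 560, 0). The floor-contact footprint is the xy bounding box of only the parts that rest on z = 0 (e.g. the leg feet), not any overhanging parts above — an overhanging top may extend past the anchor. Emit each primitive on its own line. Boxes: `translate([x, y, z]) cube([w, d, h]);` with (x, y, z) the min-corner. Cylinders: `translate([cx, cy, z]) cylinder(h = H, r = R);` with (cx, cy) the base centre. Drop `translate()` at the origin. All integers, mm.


translate([506, 560, 0]) cylinder(h = 20, r = 173);
translate([506, 560, 20]) cylinder(h = 76, r = 40);
translate([506, 560, 96]) cylinder(h = 20, r = 173);


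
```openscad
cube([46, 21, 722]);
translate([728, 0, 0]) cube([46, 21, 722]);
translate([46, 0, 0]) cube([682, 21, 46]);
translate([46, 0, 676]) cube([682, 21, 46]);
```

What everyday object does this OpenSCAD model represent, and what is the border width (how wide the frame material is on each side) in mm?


A picture frame. The border width is 46 mm.

Four thin pieces enclosing a rectangular opening — a picture frame. The two full-height stiles are 722 mm tall; the top rail sits at z = 676 and is 46 mm tall, so the border above the opening is 722 − 676 = 46 mm, matching the stile x-width.


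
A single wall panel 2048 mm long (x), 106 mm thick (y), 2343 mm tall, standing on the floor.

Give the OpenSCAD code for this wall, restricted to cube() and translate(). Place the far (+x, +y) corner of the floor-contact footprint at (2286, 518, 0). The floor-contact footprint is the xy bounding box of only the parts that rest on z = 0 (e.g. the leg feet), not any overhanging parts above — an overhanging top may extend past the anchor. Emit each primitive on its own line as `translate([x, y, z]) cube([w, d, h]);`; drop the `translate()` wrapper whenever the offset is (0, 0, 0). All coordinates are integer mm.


translate([238, 412, 0]) cube([2048, 106, 2343]);


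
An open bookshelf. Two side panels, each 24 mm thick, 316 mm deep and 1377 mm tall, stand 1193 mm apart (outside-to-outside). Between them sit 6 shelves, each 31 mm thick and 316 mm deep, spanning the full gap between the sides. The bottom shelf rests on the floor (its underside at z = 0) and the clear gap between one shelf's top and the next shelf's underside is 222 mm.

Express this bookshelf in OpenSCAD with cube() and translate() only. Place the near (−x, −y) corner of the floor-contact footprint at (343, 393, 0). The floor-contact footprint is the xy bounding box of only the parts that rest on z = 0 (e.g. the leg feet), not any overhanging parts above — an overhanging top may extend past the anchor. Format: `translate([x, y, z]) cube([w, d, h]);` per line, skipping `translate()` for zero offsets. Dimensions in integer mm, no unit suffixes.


translate([343, 393, 0]) cube([24, 316, 1377]);
translate([1512, 393, 0]) cube([24, 316, 1377]);
translate([367, 393, 0]) cube([1145, 316, 31]);
translate([367, 393, 253]) cube([1145, 316, 31]);
translate([367, 393, 506]) cube([1145, 316, 31]);
translate([367, 393, 759]) cube([1145, 316, 31]);
translate([367, 393, 1012]) cube([1145, 316, 31]);
translate([367, 393, 1265]) cube([1145, 316, 31]);


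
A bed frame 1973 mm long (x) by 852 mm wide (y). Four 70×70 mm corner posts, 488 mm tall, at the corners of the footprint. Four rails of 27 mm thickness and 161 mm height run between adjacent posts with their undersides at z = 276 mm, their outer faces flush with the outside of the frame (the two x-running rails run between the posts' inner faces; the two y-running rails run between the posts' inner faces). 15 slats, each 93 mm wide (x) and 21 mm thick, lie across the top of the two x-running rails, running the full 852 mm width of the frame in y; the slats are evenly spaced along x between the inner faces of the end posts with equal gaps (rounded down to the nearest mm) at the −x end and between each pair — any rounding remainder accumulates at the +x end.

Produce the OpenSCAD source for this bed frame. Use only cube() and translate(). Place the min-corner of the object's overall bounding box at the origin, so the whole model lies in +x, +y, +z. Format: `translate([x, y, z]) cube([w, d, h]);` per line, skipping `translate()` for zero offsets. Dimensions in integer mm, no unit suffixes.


cube([70, 70, 488]);
translate([0, 782, 0]) cube([70, 70, 488]);
translate([1903, 0, 0]) cube([70, 70, 488]);
translate([1903, 782, 0]) cube([70, 70, 488]);
translate([70, 0, 276]) cube([1833, 27, 161]);
translate([70, 825, 276]) cube([1833, 27, 161]);
translate([0, 70, 276]) cube([27, 712, 161]);
translate([1946, 70, 276]) cube([27, 712, 161]);
translate([97, 0, 437]) cube([93, 852, 21]);
translate([217, 0, 437]) cube([93, 852, 21]);
translate([337, 0, 437]) cube([93, 852, 21]);
translate([457, 0, 437]) cube([93, 852, 21]);
translate([577, 0, 437]) cube([93, 852, 21]);
translate([697, 0, 437]) cube([93, 852, 21]);
translate([817, 0, 437]) cube([93, 852, 21]);
translate([937, 0, 437]) cube([93, 852, 21]);
translate([1057, 0, 437]) cube([93, 852, 21]);
translate([1177, 0, 437]) cube([93, 852, 21]);
translate([1297, 0, 437]) cube([93, 852, 21]);
translate([1417, 0, 437]) cube([93, 852, 21]);
translate([1537, 0, 437]) cube([93, 852, 21]);
translate([1657, 0, 437]) cube([93, 852, 21]);
translate([1777, 0, 437]) cube([93, 852, 21]);


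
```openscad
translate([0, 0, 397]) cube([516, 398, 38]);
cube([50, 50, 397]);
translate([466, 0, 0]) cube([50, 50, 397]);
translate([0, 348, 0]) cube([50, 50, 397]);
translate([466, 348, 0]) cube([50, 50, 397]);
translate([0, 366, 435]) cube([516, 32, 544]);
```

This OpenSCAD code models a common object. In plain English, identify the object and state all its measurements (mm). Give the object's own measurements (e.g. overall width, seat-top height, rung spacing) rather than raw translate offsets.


A chair. The seat is a 516×398×38 mm slab with its top at z = 435 mm, on four 50×50 mm corner legs (flush with the seat edges, standing on z = 0). A flat backrest 32 mm thick, 544 mm tall, spans the full seat width and rises from the seat top along its +y edge, rear face flush with the rear of the seat.


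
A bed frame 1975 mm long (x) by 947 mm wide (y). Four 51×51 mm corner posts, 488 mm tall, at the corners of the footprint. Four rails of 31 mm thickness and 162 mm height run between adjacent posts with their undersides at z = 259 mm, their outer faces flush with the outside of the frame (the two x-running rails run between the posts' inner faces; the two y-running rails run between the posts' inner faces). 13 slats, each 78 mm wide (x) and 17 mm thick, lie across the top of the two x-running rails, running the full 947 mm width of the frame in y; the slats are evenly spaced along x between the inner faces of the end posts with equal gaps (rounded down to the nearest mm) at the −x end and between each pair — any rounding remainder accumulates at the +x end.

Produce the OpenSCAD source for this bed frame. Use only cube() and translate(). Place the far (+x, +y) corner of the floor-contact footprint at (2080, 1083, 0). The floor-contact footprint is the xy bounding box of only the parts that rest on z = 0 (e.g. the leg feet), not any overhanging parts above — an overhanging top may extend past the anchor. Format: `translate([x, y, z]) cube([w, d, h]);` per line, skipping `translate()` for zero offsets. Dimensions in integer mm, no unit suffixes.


// slat z = rail_z + rail_h = 259 + 162 = 421
// slat gap = ⌊(1873 − 13·78) / 14⌋ = 61
translate([105, 136, 0]) cube([51, 51, 488]);
translate([105, 1032, 0]) cube([51, 51, 488]);
translate([2029, 136, 0]) cube([51, 51, 488]);
translate([2029, 1032, 0]) cube([51, 51, 488]);
translate([156, 136, 259]) cube([1873, 31, 162]);
translate([156, 1052, 259]) cube([1873, 31, 162]);
translate([105, 187, 259]) cube([31, 845, 162]);
translate([2049, 187, 259]) cube([31, 845, 162]);
translate([217, 136, 421]) cube([78, 947, 17]);
translate([356, 136, 421]) cube([78, 947, 17]);
translate([495, 136, 421]) cube([78, 947, 17]);
translate([634, 136, 421]) cube([78, 947, 17]);
translate([773, 136, 421]) cube([78, 947, 17]);
translate([912, 136, 421]) cube([78, 947, 17]);
translate([1051, 136, 421]) cube([78, 947, 17]);
translate([1190, 136, 421]) cube([78, 947, 17]);
translate([1329, 136, 421]) cube([78, 947, 17]);
translate([1468, 136, 421]) cube([78, 947, 17]);
translate([1607, 136, 421]) cube([78, 947, 17]);
translate([1746, 136, 421]) cube([78, 947, 17]);
translate([1885, 136, 421]) cube([78, 947, 17]);
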